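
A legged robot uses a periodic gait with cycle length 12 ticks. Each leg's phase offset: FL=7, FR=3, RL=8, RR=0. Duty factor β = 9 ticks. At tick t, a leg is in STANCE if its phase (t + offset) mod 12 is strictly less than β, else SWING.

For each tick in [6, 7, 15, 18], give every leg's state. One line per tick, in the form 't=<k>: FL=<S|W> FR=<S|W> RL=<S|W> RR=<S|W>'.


t=6: phase=(1,9,2,6) vs β=9 → FL=S FR=W RL=S RR=S
t=7: phase=(2,10,3,7) vs β=9 → FL=S FR=W RL=S RR=S
t=15: phase=(10,6,11,3) vs β=9 → FL=W FR=S RL=W RR=S
t=18: phase=(1,9,2,6) vs β=9 → FL=S FR=W RL=S RR=S

t=6: FL=S FR=W RL=S RR=S
t=7: FL=S FR=W RL=S RR=S
t=15: FL=W FR=S RL=W RR=S
t=18: FL=S FR=W RL=S RR=S


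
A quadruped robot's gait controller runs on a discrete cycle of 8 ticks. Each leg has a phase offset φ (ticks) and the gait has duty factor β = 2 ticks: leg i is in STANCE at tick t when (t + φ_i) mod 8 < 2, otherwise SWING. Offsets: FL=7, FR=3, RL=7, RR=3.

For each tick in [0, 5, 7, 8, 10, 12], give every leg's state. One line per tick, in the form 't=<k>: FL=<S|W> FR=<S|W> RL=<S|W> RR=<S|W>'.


t=0: FL=W FR=W RL=W RR=W
t=5: FL=W FR=S RL=W RR=S
t=7: FL=W FR=W RL=W RR=W
t=8: FL=W FR=W RL=W RR=W
t=10: FL=S FR=W RL=S RR=W
t=12: FL=W FR=W RL=W RR=W

t=0: phase=(7,3,7,3) vs β=2 → FL=W FR=W RL=W RR=W
t=5: phase=(4,0,4,0) vs β=2 → FL=W FR=S RL=W RR=S
t=7: phase=(6,2,6,2) vs β=2 → FL=W FR=W RL=W RR=W
t=8: phase=(7,3,7,3) vs β=2 → FL=W FR=W RL=W RR=W
t=10: phase=(1,5,1,5) vs β=2 → FL=S FR=W RL=S RR=W
t=12: phase=(3,7,3,7) vs β=2 → FL=W FR=W RL=W RR=W


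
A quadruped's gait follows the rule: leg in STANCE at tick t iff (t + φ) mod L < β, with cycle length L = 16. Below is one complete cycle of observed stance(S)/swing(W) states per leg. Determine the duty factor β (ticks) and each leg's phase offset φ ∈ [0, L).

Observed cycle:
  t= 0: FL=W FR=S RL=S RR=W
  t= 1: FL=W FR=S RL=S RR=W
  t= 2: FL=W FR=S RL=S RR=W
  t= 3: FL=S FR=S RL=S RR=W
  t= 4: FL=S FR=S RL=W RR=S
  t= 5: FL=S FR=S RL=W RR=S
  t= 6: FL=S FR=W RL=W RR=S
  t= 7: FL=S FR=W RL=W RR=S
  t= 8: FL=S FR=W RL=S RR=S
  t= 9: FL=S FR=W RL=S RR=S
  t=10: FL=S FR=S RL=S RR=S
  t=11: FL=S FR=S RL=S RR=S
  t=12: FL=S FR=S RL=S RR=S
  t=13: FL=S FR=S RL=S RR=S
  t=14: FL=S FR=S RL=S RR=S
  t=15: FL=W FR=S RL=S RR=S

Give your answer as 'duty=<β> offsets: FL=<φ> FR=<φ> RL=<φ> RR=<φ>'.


duty β = stance ticks per leg = 12
FL: stance ticks = 12; W→S at t=3 → φ=13
FR: stance ticks = 12; W→S at t=10 → φ=6
RL: stance ticks = 12; W→S at t=8 → φ=8
RR: stance ticks = 12; W→S at t=4 → φ=12

duty=12 offsets: FL=13 FR=6 RL=8 RR=12


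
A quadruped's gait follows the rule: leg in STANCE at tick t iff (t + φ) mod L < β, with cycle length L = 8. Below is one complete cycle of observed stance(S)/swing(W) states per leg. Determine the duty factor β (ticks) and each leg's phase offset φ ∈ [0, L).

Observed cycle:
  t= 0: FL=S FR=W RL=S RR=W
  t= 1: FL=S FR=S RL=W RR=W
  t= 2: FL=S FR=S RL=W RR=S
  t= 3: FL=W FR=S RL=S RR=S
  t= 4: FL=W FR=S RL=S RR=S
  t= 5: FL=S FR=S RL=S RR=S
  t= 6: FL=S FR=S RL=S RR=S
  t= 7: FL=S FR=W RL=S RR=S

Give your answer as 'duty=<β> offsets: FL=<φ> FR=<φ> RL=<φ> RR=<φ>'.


duty=6 offsets: FL=3 FR=7 RL=5 RR=6

duty β = stance ticks per leg = 6
FL: stance ticks = 6; W→S at t=5 → φ=3
FR: stance ticks = 6; W→S at t=1 → φ=7
RL: stance ticks = 6; W→S at t=3 → φ=5
RR: stance ticks = 6; W→S at t=2 → φ=6


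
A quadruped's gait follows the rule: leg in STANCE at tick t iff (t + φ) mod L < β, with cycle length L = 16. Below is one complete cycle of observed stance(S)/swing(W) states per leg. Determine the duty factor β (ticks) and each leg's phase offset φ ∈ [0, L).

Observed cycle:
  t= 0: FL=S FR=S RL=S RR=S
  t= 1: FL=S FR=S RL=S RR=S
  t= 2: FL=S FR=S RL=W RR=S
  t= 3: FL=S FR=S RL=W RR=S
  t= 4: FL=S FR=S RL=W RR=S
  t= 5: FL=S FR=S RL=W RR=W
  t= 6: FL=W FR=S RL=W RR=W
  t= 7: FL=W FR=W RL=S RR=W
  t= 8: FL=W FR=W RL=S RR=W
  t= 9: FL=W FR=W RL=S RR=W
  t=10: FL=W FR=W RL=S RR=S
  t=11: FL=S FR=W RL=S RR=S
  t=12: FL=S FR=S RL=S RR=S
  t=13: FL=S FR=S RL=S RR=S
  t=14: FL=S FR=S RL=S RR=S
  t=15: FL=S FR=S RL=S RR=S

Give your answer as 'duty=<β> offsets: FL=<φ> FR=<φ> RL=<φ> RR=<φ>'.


duty=11 offsets: FL=5 FR=4 RL=9 RR=6

duty β = stance ticks per leg = 11
FL: stance ticks = 11; W→S at t=11 → φ=5
FR: stance ticks = 11; W→S at t=12 → φ=4
RL: stance ticks = 11; W→S at t=7 → φ=9
RR: stance ticks = 11; W→S at t=10 → φ=6


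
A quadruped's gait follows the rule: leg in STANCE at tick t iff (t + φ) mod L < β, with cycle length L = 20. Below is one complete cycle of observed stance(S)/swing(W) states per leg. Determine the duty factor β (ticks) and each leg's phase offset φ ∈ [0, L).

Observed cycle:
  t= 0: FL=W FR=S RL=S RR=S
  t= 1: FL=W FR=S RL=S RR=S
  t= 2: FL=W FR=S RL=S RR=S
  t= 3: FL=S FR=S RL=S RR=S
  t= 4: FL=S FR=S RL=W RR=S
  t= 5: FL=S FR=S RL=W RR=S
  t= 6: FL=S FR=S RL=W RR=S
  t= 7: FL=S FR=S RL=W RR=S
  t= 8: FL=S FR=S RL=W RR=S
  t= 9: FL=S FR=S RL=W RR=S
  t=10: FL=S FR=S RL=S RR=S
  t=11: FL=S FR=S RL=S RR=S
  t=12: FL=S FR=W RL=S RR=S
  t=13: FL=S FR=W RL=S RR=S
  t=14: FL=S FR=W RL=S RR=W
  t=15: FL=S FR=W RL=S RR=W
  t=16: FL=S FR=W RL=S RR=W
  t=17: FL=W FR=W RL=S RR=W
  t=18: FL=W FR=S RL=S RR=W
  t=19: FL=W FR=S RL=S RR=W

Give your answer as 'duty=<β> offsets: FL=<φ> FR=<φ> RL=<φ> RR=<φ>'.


duty β = stance ticks per leg = 14
FL: stance ticks = 14; W→S at t=3 → φ=17
FR: stance ticks = 14; W→S at t=18 → φ=2
RL: stance ticks = 14; W→S at t=10 → φ=10
RR: stance ticks = 14; W→S at t=0 → φ=0

duty=14 offsets: FL=17 FR=2 RL=10 RR=0


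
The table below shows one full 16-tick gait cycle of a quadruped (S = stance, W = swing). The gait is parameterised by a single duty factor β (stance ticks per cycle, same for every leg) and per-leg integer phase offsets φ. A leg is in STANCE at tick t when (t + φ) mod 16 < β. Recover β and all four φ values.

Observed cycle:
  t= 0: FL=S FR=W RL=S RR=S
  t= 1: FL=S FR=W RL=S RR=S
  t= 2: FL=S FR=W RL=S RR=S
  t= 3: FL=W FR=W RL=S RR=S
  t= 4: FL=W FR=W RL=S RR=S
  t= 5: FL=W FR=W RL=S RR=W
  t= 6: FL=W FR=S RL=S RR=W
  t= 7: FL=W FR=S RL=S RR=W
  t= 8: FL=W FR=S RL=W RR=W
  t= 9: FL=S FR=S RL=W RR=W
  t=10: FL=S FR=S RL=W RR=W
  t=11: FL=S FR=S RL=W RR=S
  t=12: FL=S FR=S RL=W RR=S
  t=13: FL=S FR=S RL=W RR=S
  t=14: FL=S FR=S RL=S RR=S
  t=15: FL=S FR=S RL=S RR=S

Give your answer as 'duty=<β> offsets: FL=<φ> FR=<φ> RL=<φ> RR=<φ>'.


duty=10 offsets: FL=7 FR=10 RL=2 RR=5

duty β = stance ticks per leg = 10
FL: stance ticks = 10; W→S at t=9 → φ=7
FR: stance ticks = 10; W→S at t=6 → φ=10
RL: stance ticks = 10; W→S at t=14 → φ=2
RR: stance ticks = 10; W→S at t=11 → φ=5


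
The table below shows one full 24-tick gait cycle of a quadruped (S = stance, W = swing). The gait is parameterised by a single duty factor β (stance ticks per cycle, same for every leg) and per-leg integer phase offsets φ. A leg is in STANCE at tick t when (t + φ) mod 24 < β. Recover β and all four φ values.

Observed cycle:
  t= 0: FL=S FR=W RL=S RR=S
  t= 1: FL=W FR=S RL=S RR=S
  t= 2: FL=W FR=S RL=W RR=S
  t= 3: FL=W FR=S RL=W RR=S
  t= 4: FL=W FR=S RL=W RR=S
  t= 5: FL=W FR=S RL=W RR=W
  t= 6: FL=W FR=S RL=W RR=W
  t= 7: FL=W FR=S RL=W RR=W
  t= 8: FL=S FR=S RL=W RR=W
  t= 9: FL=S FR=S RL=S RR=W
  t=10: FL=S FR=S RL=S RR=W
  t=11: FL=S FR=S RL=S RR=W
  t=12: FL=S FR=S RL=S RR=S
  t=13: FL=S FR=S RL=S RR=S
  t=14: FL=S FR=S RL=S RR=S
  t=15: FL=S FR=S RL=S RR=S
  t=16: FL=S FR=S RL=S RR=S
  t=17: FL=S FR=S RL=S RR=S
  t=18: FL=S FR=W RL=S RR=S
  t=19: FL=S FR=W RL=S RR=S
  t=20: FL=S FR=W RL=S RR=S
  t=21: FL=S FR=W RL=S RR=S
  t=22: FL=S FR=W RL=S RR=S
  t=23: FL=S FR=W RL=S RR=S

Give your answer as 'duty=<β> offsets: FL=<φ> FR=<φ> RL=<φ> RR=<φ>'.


duty=17 offsets: FL=16 FR=23 RL=15 RR=12

duty β = stance ticks per leg = 17
FL: stance ticks = 17; W→S at t=8 → φ=16
FR: stance ticks = 17; W→S at t=1 → φ=23
RL: stance ticks = 17; W→S at t=9 → φ=15
RR: stance ticks = 17; W→S at t=12 → φ=12


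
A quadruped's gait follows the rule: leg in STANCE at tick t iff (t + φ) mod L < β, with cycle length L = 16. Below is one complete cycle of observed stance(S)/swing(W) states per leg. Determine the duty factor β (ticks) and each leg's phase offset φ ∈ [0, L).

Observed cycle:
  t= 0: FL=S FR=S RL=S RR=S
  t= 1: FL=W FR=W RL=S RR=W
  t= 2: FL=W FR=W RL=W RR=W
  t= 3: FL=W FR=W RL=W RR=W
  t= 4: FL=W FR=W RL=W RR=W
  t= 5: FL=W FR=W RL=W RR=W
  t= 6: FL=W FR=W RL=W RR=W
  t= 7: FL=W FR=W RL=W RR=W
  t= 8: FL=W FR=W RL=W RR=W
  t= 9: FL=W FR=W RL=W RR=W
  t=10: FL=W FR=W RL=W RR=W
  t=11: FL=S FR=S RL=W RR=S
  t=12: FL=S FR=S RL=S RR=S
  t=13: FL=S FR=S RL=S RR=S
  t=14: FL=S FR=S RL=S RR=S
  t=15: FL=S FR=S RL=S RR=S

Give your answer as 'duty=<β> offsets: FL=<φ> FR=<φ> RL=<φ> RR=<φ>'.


duty=6 offsets: FL=5 FR=5 RL=4 RR=5

duty β = stance ticks per leg = 6
FL: stance ticks = 6; W→S at t=11 → φ=5
FR: stance ticks = 6; W→S at t=11 → φ=5
RL: stance ticks = 6; W→S at t=12 → φ=4
RR: stance ticks = 6; W→S at t=11 → φ=5


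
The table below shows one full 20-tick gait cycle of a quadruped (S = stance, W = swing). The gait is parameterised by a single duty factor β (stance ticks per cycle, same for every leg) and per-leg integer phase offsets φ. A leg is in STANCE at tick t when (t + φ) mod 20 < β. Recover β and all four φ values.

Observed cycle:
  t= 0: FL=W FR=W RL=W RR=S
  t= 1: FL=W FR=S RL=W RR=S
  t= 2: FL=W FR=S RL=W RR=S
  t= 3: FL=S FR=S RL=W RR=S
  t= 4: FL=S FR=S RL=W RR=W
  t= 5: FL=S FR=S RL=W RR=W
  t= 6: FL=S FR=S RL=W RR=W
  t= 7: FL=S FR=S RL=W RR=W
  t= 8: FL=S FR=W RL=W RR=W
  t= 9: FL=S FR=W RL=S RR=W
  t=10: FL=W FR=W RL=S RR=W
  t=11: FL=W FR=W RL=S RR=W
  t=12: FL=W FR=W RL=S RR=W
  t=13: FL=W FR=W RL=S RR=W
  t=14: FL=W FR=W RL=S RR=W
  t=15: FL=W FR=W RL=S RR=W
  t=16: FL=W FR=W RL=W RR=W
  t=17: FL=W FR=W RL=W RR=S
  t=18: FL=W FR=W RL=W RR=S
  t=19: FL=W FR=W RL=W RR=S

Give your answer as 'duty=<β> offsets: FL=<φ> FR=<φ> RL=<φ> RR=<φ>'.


duty=7 offsets: FL=17 FR=19 RL=11 RR=3

duty β = stance ticks per leg = 7
FL: stance ticks = 7; W→S at t=3 → φ=17
FR: stance ticks = 7; W→S at t=1 → φ=19
RL: stance ticks = 7; W→S at t=9 → φ=11
RR: stance ticks = 7; W→S at t=17 → φ=3


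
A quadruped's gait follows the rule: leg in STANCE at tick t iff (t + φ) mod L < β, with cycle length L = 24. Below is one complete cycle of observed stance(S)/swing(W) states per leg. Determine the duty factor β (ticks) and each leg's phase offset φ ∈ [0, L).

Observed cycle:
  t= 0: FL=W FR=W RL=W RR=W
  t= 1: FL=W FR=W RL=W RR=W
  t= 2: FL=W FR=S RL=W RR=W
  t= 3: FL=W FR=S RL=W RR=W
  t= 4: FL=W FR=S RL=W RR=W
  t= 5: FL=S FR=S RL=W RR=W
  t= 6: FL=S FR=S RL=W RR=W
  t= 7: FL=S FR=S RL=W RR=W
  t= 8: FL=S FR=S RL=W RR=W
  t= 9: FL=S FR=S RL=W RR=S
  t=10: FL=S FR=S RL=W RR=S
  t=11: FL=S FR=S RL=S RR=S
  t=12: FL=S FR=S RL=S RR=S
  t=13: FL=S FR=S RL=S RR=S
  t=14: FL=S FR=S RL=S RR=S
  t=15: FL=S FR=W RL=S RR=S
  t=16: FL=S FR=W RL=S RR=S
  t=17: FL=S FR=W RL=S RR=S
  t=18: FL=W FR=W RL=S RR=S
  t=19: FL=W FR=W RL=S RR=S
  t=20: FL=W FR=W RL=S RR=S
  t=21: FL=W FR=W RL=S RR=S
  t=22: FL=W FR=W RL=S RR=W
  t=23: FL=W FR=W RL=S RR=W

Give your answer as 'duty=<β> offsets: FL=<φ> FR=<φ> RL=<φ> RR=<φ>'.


duty β = stance ticks per leg = 13
FL: stance ticks = 13; W→S at t=5 → φ=19
FR: stance ticks = 13; W→S at t=2 → φ=22
RL: stance ticks = 13; W→S at t=11 → φ=13
RR: stance ticks = 13; W→S at t=9 → φ=15

duty=13 offsets: FL=19 FR=22 RL=13 RR=15


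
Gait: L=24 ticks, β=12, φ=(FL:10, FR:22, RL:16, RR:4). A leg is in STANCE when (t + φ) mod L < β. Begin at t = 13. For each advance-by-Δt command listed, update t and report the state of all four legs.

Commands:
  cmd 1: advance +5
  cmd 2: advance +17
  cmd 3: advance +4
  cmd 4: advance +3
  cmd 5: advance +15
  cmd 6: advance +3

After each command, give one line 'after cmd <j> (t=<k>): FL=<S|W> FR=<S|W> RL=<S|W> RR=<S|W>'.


start t=13: FL=W FR=S RL=S RR=W
cmd 1: advance +5 → t=18, phase=(4,16,10,22) → FL=S FR=W RL=S RR=W
cmd 2: advance +17 → t=35, phase=(21,9,3,15) → FL=W FR=S RL=S RR=W
cmd 3: advance +4 → t=39, phase=(1,13,7,19) → FL=S FR=W RL=S RR=W
cmd 4: advance +3 → t=42, phase=(4,16,10,22) → FL=S FR=W RL=S RR=W
cmd 5: advance +15 → t=57, phase=(19,7,1,13) → FL=W FR=S RL=S RR=W
cmd 6: advance +3 → t=60, phase=(22,10,4,16) → FL=W FR=S RL=S RR=W

after cmd 1 (t=18): FL=S FR=W RL=S RR=W
after cmd 2 (t=35): FL=W FR=S RL=S RR=W
after cmd 3 (t=39): FL=S FR=W RL=S RR=W
after cmd 4 (t=42): FL=S FR=W RL=S RR=W
after cmd 5 (t=57): FL=W FR=S RL=S RR=W
after cmd 6 (t=60): FL=W FR=S RL=S RR=W


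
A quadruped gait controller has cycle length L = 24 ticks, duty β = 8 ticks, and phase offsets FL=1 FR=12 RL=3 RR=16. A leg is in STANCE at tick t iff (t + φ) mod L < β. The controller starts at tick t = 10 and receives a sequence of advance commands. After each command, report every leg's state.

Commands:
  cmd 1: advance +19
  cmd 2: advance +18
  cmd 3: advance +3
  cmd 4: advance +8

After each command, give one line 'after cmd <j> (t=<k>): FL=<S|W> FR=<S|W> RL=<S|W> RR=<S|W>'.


after cmd 1 (t=29): FL=S FR=W RL=W RR=W
after cmd 2 (t=47): FL=S FR=W RL=S RR=W
after cmd 3 (t=50): FL=S FR=W RL=S RR=W
after cmd 4 (t=58): FL=W FR=W RL=W RR=S

start t=10: FL=W FR=W RL=W RR=S
cmd 1: advance +19 → t=29, phase=(6,17,8,21) → FL=S FR=W RL=W RR=W
cmd 2: advance +18 → t=47, phase=(0,11,2,15) → FL=S FR=W RL=S RR=W
cmd 3: advance +3 → t=50, phase=(3,14,5,18) → FL=S FR=W RL=S RR=W
cmd 4: advance +8 → t=58, phase=(11,22,13,2) → FL=W FR=W RL=W RR=S


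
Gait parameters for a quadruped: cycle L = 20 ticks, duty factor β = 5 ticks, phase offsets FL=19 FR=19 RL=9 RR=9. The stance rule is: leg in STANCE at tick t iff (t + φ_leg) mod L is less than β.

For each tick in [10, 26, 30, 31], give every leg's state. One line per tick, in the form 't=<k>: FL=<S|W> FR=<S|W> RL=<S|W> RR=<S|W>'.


t=10: phase=(9,9,19,19) vs β=5 → FL=W FR=W RL=W RR=W
t=26: phase=(5,5,15,15) vs β=5 → FL=W FR=W RL=W RR=W
t=30: phase=(9,9,19,19) vs β=5 → FL=W FR=W RL=W RR=W
t=31: phase=(10,10,0,0) vs β=5 → FL=W FR=W RL=S RR=S

t=10: FL=W FR=W RL=W RR=W
t=26: FL=W FR=W RL=W RR=W
t=30: FL=W FR=W RL=W RR=W
t=31: FL=W FR=W RL=S RR=S


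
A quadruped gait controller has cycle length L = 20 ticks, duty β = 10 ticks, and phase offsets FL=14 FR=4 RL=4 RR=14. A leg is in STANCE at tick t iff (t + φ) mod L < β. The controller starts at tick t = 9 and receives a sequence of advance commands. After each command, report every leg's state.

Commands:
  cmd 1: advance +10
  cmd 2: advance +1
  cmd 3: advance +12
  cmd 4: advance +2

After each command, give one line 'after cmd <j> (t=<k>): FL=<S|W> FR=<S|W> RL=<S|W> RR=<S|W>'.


after cmd 1 (t=19): FL=W FR=S RL=S RR=W
after cmd 2 (t=20): FL=W FR=S RL=S RR=W
after cmd 3 (t=32): FL=S FR=W RL=W RR=S
after cmd 4 (t=34): FL=S FR=W RL=W RR=S

start t=9: FL=S FR=W RL=W RR=S
cmd 1: advance +10 → t=19, phase=(13,3,3,13) → FL=W FR=S RL=S RR=W
cmd 2: advance +1 → t=20, phase=(14,4,4,14) → FL=W FR=S RL=S RR=W
cmd 3: advance +12 → t=32, phase=(6,16,16,6) → FL=S FR=W RL=W RR=S
cmd 4: advance +2 → t=34, phase=(8,18,18,8) → FL=S FR=W RL=W RR=S


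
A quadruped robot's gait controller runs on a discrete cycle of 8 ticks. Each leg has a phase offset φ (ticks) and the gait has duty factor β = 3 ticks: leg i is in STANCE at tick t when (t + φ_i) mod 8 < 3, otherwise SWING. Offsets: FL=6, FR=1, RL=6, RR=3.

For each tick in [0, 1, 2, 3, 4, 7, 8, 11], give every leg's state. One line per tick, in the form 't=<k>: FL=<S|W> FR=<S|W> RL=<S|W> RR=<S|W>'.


t=0: phase=(6,1,6,3) vs β=3 → FL=W FR=S RL=W RR=W
t=1: phase=(7,2,7,4) vs β=3 → FL=W FR=S RL=W RR=W
t=2: phase=(0,3,0,5) vs β=3 → FL=S FR=W RL=S RR=W
t=3: phase=(1,4,1,6) vs β=3 → FL=S FR=W RL=S RR=W
t=4: phase=(2,5,2,7) vs β=3 → FL=S FR=W RL=S RR=W
t=7: phase=(5,0,5,2) vs β=3 → FL=W FR=S RL=W RR=S
t=8: phase=(6,1,6,3) vs β=3 → FL=W FR=S RL=W RR=W
t=11: phase=(1,4,1,6) vs β=3 → FL=S FR=W RL=S RR=W

t=0: FL=W FR=S RL=W RR=W
t=1: FL=W FR=S RL=W RR=W
t=2: FL=S FR=W RL=S RR=W
t=3: FL=S FR=W RL=S RR=W
t=4: FL=S FR=W RL=S RR=W
t=7: FL=W FR=S RL=W RR=S
t=8: FL=W FR=S RL=W RR=W
t=11: FL=S FR=W RL=S RR=W


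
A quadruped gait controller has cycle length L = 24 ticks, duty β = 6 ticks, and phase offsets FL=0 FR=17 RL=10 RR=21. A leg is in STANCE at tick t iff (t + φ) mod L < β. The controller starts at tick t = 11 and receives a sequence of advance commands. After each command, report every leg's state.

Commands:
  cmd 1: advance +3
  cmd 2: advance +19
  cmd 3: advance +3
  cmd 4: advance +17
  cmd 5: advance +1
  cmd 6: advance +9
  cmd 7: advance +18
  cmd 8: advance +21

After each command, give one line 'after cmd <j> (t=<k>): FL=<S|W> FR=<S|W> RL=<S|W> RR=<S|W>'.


start t=11: FL=W FR=S RL=W RR=W
cmd 1: advance +3 → t=14, phase=(14,7,0,11) → FL=W FR=W RL=S RR=W
cmd 2: advance +19 → t=33, phase=(9,2,19,6) → FL=W FR=S RL=W RR=W
cmd 3: advance +3 → t=36, phase=(12,5,22,9) → FL=W FR=S RL=W RR=W
cmd 4: advance +17 → t=53, phase=(5,22,15,2) → FL=S FR=W RL=W RR=S
cmd 5: advance +1 → t=54, phase=(6,23,16,3) → FL=W FR=W RL=W RR=S
cmd 6: advance +9 → t=63, phase=(15,8,1,12) → FL=W FR=W RL=S RR=W
cmd 7: advance +18 → t=81, phase=(9,2,19,6) → FL=W FR=S RL=W RR=W
cmd 8: advance +21 → t=102, phase=(6,23,16,3) → FL=W FR=W RL=W RR=S

after cmd 1 (t=14): FL=W FR=W RL=S RR=W
after cmd 2 (t=33): FL=W FR=S RL=W RR=W
after cmd 3 (t=36): FL=W FR=S RL=W RR=W
after cmd 4 (t=53): FL=S FR=W RL=W RR=S
after cmd 5 (t=54): FL=W FR=W RL=W RR=S
after cmd 6 (t=63): FL=W FR=W RL=S RR=W
after cmd 7 (t=81): FL=W FR=S RL=W RR=W
after cmd 8 (t=102): FL=W FR=W RL=W RR=S


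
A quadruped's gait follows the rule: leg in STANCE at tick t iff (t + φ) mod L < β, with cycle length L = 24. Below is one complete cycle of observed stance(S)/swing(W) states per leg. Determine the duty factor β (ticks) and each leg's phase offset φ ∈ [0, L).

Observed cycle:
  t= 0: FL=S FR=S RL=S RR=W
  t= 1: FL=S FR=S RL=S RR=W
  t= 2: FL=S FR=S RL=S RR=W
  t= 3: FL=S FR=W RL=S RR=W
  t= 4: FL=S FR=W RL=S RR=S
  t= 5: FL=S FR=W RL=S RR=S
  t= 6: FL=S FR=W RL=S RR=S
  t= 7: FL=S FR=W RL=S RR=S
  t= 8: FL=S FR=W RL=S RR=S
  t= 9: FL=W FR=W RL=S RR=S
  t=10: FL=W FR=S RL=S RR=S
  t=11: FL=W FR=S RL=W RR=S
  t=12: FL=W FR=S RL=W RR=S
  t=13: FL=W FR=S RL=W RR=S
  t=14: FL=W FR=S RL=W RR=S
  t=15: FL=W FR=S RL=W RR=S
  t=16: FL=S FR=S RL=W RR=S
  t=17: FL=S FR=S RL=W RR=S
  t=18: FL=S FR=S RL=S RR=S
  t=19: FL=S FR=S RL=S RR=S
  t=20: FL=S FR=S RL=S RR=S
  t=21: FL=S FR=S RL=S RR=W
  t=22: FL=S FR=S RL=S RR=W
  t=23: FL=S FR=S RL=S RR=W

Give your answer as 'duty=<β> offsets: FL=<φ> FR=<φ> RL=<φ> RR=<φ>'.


duty=17 offsets: FL=8 FR=14 RL=6 RR=20

duty β = stance ticks per leg = 17
FL: stance ticks = 17; W→S at t=16 → φ=8
FR: stance ticks = 17; W→S at t=10 → φ=14
RL: stance ticks = 17; W→S at t=18 → φ=6
RR: stance ticks = 17; W→S at t=4 → φ=20


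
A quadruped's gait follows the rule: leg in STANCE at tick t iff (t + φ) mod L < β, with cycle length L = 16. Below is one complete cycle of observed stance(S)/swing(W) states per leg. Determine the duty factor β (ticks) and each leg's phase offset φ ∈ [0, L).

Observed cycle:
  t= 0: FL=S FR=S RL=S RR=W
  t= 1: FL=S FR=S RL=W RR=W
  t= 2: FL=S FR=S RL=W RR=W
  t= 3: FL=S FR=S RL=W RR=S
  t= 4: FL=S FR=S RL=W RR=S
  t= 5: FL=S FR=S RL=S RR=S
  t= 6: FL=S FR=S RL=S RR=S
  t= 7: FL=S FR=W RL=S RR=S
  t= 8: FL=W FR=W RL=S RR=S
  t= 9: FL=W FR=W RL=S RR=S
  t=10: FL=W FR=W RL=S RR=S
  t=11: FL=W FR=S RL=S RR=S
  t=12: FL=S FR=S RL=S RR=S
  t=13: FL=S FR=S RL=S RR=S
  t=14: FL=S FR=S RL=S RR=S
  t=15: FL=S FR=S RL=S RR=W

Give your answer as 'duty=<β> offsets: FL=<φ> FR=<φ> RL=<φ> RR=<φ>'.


duty=12 offsets: FL=4 FR=5 RL=11 RR=13

duty β = stance ticks per leg = 12
FL: stance ticks = 12; W→S at t=12 → φ=4
FR: stance ticks = 12; W→S at t=11 → φ=5
RL: stance ticks = 12; W→S at t=5 → φ=11
RR: stance ticks = 12; W→S at t=3 → φ=13


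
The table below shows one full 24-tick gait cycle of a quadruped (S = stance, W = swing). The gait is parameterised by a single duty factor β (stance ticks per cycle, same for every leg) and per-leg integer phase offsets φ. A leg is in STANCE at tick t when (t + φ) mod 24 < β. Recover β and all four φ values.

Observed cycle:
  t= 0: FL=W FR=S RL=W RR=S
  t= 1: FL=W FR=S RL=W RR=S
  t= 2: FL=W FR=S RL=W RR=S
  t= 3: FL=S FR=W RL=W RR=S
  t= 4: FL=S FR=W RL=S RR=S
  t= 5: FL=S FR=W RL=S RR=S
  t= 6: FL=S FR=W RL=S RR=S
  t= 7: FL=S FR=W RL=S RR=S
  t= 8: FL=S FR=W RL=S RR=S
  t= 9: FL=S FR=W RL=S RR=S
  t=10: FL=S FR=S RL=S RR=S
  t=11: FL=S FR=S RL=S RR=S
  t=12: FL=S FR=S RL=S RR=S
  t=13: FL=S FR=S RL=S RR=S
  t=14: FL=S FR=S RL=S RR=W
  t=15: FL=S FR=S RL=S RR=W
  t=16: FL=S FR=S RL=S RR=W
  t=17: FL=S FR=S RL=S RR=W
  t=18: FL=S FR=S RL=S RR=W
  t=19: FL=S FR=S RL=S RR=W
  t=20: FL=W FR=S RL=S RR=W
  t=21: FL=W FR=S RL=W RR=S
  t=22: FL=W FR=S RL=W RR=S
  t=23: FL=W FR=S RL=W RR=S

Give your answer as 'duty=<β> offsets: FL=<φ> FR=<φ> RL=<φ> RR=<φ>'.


duty=17 offsets: FL=21 FR=14 RL=20 RR=3

duty β = stance ticks per leg = 17
FL: stance ticks = 17; W→S at t=3 → φ=21
FR: stance ticks = 17; W→S at t=10 → φ=14
RL: stance ticks = 17; W→S at t=4 → φ=20
RR: stance ticks = 17; W→S at t=21 → φ=3


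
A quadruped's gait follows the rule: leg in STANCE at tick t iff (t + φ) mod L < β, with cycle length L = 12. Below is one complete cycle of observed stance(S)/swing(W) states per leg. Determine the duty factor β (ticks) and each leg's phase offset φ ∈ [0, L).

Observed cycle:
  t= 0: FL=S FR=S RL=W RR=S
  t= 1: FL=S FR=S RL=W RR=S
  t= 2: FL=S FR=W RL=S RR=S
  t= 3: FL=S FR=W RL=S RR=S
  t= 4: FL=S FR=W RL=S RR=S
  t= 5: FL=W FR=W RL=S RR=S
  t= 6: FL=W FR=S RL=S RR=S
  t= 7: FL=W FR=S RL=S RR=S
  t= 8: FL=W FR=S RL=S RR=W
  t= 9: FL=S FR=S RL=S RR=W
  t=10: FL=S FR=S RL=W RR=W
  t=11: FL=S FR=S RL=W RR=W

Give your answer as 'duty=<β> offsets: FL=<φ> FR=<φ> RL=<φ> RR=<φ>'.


duty β = stance ticks per leg = 8
FL: stance ticks = 8; W→S at t=9 → φ=3
FR: stance ticks = 8; W→S at t=6 → φ=6
RL: stance ticks = 8; W→S at t=2 → φ=10
RR: stance ticks = 8; W→S at t=0 → φ=0

duty=8 offsets: FL=3 FR=6 RL=10 RR=0


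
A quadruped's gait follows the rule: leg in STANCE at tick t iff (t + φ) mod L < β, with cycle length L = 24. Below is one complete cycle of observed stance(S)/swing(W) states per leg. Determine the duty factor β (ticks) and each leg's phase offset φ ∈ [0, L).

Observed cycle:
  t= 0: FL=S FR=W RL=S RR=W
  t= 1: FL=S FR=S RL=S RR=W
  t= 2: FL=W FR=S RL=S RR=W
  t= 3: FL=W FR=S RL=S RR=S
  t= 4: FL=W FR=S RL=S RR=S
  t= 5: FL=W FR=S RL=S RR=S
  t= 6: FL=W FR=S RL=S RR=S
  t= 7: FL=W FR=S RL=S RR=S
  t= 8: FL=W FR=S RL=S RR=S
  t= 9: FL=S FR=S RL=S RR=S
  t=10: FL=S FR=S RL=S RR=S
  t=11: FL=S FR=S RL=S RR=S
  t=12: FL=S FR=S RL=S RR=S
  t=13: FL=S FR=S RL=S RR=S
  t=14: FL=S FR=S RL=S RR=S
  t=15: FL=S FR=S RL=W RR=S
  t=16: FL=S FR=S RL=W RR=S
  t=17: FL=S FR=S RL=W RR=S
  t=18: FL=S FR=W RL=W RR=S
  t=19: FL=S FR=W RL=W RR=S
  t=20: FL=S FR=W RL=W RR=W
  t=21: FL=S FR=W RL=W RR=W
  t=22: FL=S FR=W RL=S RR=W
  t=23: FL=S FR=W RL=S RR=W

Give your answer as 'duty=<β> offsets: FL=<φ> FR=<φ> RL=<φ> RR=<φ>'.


duty β = stance ticks per leg = 17
FL: stance ticks = 17; W→S at t=9 → φ=15
FR: stance ticks = 17; W→S at t=1 → φ=23
RL: stance ticks = 17; W→S at t=22 → φ=2
RR: stance ticks = 17; W→S at t=3 → φ=21

duty=17 offsets: FL=15 FR=23 RL=2 RR=21


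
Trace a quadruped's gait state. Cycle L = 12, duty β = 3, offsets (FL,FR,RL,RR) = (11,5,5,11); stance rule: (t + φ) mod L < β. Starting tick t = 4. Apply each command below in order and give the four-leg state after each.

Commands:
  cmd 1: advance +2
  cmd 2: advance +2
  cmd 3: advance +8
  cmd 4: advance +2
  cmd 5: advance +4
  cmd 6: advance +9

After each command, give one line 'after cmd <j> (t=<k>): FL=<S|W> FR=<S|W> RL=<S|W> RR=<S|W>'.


start t=4: FL=W FR=W RL=W RR=W
cmd 1: advance +2 → t=6, phase=(5,11,11,5) → FL=W FR=W RL=W RR=W
cmd 2: advance +2 → t=8, phase=(7,1,1,7) → FL=W FR=S RL=S RR=W
cmd 3: advance +8 → t=16, phase=(3,9,9,3) → FL=W FR=W RL=W RR=W
cmd 4: advance +2 → t=18, phase=(5,11,11,5) → FL=W FR=W RL=W RR=W
cmd 5: advance +4 → t=22, phase=(9,3,3,9) → FL=W FR=W RL=W RR=W
cmd 6: advance +9 → t=31, phase=(6,0,0,6) → FL=W FR=S RL=S RR=W

after cmd 1 (t=6): FL=W FR=W RL=W RR=W
after cmd 2 (t=8): FL=W FR=S RL=S RR=W
after cmd 3 (t=16): FL=W FR=W RL=W RR=W
after cmd 4 (t=18): FL=W FR=W RL=W RR=W
after cmd 5 (t=22): FL=W FR=W RL=W RR=W
after cmd 6 (t=31): FL=W FR=S RL=S RR=W


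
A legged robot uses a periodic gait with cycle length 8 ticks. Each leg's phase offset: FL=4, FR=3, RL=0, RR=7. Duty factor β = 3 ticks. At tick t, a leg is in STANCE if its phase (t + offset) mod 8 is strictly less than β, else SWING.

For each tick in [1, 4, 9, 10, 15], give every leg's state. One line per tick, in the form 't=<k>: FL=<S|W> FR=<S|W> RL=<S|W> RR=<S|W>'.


t=1: phase=(5,4,1,0) vs β=3 → FL=W FR=W RL=S RR=S
t=4: phase=(0,7,4,3) vs β=3 → FL=S FR=W RL=W RR=W
t=9: phase=(5,4,1,0) vs β=3 → FL=W FR=W RL=S RR=S
t=10: phase=(6,5,2,1) vs β=3 → FL=W FR=W RL=S RR=S
t=15: phase=(3,2,7,6) vs β=3 → FL=W FR=S RL=W RR=W

t=1: FL=W FR=W RL=S RR=S
t=4: FL=S FR=W RL=W RR=W
t=9: FL=W FR=W RL=S RR=S
t=10: FL=W FR=W RL=S RR=S
t=15: FL=W FR=S RL=W RR=W


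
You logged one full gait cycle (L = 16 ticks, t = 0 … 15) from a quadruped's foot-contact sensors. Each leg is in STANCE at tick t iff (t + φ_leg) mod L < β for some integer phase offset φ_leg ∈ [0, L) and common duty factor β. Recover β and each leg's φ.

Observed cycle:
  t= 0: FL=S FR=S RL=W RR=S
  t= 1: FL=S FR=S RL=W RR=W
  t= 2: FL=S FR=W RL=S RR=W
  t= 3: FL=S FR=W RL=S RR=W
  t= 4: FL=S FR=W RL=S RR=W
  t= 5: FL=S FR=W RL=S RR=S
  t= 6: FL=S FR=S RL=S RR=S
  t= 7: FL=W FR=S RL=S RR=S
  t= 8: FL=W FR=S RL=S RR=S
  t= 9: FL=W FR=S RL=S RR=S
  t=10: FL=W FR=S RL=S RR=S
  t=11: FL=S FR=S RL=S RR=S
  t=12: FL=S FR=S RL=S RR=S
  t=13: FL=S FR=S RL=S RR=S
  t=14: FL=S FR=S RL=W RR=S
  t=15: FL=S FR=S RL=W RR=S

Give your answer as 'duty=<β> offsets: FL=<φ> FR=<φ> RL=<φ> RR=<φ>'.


duty=12 offsets: FL=5 FR=10 RL=14 RR=11

duty β = stance ticks per leg = 12
FL: stance ticks = 12; W→S at t=11 → φ=5
FR: stance ticks = 12; W→S at t=6 → φ=10
RL: stance ticks = 12; W→S at t=2 → φ=14
RR: stance ticks = 12; W→S at t=5 → φ=11


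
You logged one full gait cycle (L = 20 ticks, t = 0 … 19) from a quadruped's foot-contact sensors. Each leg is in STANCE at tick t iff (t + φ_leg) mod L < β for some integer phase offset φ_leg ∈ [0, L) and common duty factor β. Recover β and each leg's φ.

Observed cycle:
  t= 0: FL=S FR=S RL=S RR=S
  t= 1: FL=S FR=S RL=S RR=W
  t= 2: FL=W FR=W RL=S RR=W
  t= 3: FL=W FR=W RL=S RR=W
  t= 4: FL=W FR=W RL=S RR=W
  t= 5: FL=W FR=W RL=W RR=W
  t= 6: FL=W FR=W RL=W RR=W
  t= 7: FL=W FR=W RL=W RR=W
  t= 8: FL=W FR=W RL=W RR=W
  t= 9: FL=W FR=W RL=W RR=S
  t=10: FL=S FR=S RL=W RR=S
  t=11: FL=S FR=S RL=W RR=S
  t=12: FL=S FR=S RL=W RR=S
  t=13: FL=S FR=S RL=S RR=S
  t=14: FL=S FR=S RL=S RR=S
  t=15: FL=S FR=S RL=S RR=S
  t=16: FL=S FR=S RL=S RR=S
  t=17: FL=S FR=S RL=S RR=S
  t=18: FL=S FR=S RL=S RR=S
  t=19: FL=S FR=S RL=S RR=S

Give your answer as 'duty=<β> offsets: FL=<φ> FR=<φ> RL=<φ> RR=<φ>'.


duty=12 offsets: FL=10 FR=10 RL=7 RR=11

duty β = stance ticks per leg = 12
FL: stance ticks = 12; W→S at t=10 → φ=10
FR: stance ticks = 12; W→S at t=10 → φ=10
RL: stance ticks = 12; W→S at t=13 → φ=7
RR: stance ticks = 12; W→S at t=9 → φ=11


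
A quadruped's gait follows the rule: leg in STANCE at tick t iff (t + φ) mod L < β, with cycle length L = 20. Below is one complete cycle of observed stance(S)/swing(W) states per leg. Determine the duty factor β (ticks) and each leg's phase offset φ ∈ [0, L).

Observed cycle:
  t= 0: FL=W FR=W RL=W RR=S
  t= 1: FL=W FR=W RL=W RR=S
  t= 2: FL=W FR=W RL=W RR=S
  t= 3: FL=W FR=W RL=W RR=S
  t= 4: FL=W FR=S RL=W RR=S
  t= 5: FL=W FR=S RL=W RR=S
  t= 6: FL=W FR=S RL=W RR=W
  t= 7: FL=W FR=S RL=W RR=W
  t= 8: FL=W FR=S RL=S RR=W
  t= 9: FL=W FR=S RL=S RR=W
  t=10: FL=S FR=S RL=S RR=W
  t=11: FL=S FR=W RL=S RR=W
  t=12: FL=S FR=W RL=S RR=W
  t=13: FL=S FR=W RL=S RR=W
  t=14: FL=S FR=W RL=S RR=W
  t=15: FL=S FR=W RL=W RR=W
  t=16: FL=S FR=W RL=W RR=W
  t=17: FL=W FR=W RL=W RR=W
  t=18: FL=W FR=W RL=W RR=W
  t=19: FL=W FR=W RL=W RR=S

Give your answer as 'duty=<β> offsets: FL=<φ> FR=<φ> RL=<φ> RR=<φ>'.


duty β = stance ticks per leg = 7
FL: stance ticks = 7; W→S at t=10 → φ=10
FR: stance ticks = 7; W→S at t=4 → φ=16
RL: stance ticks = 7; W→S at t=8 → φ=12
RR: stance ticks = 7; W→S at t=19 → φ=1

duty=7 offsets: FL=10 FR=16 RL=12 RR=1


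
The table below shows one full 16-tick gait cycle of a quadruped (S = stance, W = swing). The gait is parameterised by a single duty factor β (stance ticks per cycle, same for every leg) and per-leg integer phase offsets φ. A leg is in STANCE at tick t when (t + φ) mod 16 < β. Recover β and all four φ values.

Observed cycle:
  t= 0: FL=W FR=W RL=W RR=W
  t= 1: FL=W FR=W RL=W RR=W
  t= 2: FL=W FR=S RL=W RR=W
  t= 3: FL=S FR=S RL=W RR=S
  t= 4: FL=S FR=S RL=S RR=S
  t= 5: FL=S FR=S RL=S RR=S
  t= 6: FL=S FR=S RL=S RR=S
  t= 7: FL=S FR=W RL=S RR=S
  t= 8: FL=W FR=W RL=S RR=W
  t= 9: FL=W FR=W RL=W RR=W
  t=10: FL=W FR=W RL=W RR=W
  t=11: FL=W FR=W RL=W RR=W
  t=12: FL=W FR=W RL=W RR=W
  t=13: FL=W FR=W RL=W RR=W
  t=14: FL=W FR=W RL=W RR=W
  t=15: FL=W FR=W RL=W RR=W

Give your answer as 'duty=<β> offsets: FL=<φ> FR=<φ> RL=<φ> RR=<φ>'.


duty β = stance ticks per leg = 5
FL: stance ticks = 5; W→S at t=3 → φ=13
FR: stance ticks = 5; W→S at t=2 → φ=14
RL: stance ticks = 5; W→S at t=4 → φ=12
RR: stance ticks = 5; W→S at t=3 → φ=13

duty=5 offsets: FL=13 FR=14 RL=12 RR=13


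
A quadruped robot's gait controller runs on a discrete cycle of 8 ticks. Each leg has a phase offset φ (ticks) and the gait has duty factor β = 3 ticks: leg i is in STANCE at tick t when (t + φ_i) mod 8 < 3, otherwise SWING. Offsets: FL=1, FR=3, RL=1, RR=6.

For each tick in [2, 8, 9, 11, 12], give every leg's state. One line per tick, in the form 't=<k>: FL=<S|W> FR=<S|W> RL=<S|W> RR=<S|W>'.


t=2: FL=W FR=W RL=W RR=S
t=8: FL=S FR=W RL=S RR=W
t=9: FL=S FR=W RL=S RR=W
t=11: FL=W FR=W RL=W RR=S
t=12: FL=W FR=W RL=W RR=S

t=2: phase=(3,5,3,0) vs β=3 → FL=W FR=W RL=W RR=S
t=8: phase=(1,3,1,6) vs β=3 → FL=S FR=W RL=S RR=W
t=9: phase=(2,4,2,7) vs β=3 → FL=S FR=W RL=S RR=W
t=11: phase=(4,6,4,1) vs β=3 → FL=W FR=W RL=W RR=S
t=12: phase=(5,7,5,2) vs β=3 → FL=W FR=W RL=W RR=S


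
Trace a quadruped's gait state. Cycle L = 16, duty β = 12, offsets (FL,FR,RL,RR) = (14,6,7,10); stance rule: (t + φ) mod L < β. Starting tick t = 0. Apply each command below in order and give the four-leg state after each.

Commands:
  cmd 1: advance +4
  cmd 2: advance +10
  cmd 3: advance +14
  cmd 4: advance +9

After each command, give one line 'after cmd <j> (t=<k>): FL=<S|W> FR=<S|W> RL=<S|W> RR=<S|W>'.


after cmd 1 (t=4): FL=S FR=S RL=S RR=W
after cmd 2 (t=14): FL=W FR=S RL=S RR=S
after cmd 3 (t=28): FL=S FR=S RL=S RR=S
after cmd 4 (t=37): FL=S FR=S RL=W RR=W

start t=0: FL=W FR=S RL=S RR=S
cmd 1: advance +4 → t=4, phase=(2,10,11,14) → FL=S FR=S RL=S RR=W
cmd 2: advance +10 → t=14, phase=(12,4,5,8) → FL=W FR=S RL=S RR=S
cmd 3: advance +14 → t=28, phase=(10,2,3,6) → FL=S FR=S RL=S RR=S
cmd 4: advance +9 → t=37, phase=(3,11,12,15) → FL=S FR=S RL=W RR=W


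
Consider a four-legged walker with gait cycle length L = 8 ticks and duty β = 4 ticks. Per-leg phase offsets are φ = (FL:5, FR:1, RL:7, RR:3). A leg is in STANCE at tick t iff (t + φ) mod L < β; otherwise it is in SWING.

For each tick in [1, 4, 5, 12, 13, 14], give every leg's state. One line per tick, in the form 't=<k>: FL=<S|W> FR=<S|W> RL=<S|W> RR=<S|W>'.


t=1: phase=(6,2,0,4) vs β=4 → FL=W FR=S RL=S RR=W
t=4: phase=(1,5,3,7) vs β=4 → FL=S FR=W RL=S RR=W
t=5: phase=(2,6,4,0) vs β=4 → FL=S FR=W RL=W RR=S
t=12: phase=(1,5,3,7) vs β=4 → FL=S FR=W RL=S RR=W
t=13: phase=(2,6,4,0) vs β=4 → FL=S FR=W RL=W RR=S
t=14: phase=(3,7,5,1) vs β=4 → FL=S FR=W RL=W RR=S

t=1: FL=W FR=S RL=S RR=W
t=4: FL=S FR=W RL=S RR=W
t=5: FL=S FR=W RL=W RR=S
t=12: FL=S FR=W RL=S RR=W
t=13: FL=S FR=W RL=W RR=S
t=14: FL=S FR=W RL=W RR=S


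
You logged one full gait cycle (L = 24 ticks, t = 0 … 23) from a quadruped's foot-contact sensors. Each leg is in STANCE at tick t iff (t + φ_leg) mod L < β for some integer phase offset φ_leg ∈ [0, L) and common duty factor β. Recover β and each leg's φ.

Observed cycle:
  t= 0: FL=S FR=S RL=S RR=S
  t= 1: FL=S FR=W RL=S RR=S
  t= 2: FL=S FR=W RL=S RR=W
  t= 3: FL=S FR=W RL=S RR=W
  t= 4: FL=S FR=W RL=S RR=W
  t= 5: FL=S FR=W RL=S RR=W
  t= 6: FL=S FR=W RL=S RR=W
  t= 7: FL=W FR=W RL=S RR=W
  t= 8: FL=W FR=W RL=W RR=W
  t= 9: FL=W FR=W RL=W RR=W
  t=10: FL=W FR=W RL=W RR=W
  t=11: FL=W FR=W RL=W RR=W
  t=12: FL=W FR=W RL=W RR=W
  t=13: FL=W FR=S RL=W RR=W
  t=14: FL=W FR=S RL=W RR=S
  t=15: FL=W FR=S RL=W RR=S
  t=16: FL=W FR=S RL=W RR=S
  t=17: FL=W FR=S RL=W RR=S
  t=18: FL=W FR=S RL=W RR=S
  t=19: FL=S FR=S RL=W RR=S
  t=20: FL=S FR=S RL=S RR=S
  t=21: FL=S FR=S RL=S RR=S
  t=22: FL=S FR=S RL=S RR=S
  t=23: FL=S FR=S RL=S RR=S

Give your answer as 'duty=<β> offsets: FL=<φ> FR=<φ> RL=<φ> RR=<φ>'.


duty=12 offsets: FL=5 FR=11 RL=4 RR=10

duty β = stance ticks per leg = 12
FL: stance ticks = 12; W→S at t=19 → φ=5
FR: stance ticks = 12; W→S at t=13 → φ=11
RL: stance ticks = 12; W→S at t=20 → φ=4
RR: stance ticks = 12; W→S at t=14 → φ=10


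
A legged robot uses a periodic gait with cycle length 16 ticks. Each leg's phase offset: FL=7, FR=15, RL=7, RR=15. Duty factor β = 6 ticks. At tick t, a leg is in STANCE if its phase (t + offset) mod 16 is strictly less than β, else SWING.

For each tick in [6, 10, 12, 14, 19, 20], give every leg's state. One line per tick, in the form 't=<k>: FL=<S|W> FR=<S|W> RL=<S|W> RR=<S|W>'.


t=6: FL=W FR=S RL=W RR=S
t=10: FL=S FR=W RL=S RR=W
t=12: FL=S FR=W RL=S RR=W
t=14: FL=S FR=W RL=S RR=W
t=19: FL=W FR=S RL=W RR=S
t=20: FL=W FR=S RL=W RR=S

t=6: phase=(13,5,13,5) vs β=6 → FL=W FR=S RL=W RR=S
t=10: phase=(1,9,1,9) vs β=6 → FL=S FR=W RL=S RR=W
t=12: phase=(3,11,3,11) vs β=6 → FL=S FR=W RL=S RR=W
t=14: phase=(5,13,5,13) vs β=6 → FL=S FR=W RL=S RR=W
t=19: phase=(10,2,10,2) vs β=6 → FL=W FR=S RL=W RR=S
t=20: phase=(11,3,11,3) vs β=6 → FL=W FR=S RL=W RR=S


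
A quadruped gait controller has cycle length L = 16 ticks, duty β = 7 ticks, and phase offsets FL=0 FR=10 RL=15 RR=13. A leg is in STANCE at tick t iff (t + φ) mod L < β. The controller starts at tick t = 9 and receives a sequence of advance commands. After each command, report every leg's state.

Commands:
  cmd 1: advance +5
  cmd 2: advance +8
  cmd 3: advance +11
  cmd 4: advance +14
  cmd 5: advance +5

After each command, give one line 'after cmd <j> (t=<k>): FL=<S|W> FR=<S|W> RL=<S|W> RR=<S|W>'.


start t=9: FL=W FR=S RL=W RR=S
cmd 1: advance +5 → t=14, phase=(14,8,13,11) → FL=W FR=W RL=W RR=W
cmd 2: advance +8 → t=22, phase=(6,0,5,3) → FL=S FR=S RL=S RR=S
cmd 3: advance +11 → t=33, phase=(1,11,0,14) → FL=S FR=W RL=S RR=W
cmd 4: advance +14 → t=47, phase=(15,9,14,12) → FL=W FR=W RL=W RR=W
cmd 5: advance +5 → t=52, phase=(4,14,3,1) → FL=S FR=W RL=S RR=S

after cmd 1 (t=14): FL=W FR=W RL=W RR=W
after cmd 2 (t=22): FL=S FR=S RL=S RR=S
after cmd 3 (t=33): FL=S FR=W RL=S RR=W
after cmd 4 (t=47): FL=W FR=W RL=W RR=W
after cmd 5 (t=52): FL=S FR=W RL=S RR=S


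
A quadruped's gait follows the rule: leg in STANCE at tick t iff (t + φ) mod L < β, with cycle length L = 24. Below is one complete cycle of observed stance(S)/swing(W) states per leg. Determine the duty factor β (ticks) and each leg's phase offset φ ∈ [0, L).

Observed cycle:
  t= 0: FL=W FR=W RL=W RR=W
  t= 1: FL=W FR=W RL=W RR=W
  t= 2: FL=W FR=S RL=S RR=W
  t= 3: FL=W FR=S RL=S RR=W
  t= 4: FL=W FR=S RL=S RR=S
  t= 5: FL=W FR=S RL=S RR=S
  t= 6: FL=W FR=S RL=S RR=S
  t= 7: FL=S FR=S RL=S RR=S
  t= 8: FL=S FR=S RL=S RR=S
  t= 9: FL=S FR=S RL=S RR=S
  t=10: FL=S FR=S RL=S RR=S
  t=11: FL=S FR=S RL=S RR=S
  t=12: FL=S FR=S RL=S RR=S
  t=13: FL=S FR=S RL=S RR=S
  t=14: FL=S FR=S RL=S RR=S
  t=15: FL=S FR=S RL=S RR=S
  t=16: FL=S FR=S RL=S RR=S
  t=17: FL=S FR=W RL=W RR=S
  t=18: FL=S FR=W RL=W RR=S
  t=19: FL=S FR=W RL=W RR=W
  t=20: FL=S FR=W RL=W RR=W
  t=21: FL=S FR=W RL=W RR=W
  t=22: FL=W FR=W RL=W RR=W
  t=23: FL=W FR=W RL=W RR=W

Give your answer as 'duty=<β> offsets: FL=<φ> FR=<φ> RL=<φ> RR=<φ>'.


duty β = stance ticks per leg = 15
FL: stance ticks = 15; W→S at t=7 → φ=17
FR: stance ticks = 15; W→S at t=2 → φ=22
RL: stance ticks = 15; W→S at t=2 → φ=22
RR: stance ticks = 15; W→S at t=4 → φ=20

duty=15 offsets: FL=17 FR=22 RL=22 RR=20


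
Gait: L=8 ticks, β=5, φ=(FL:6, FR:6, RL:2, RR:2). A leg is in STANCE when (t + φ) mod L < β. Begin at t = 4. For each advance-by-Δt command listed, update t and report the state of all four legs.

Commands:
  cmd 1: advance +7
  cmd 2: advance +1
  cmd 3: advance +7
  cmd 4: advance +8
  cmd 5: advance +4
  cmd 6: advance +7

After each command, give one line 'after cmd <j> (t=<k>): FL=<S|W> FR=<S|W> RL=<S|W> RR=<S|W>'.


start t=4: FL=S FR=S RL=W RR=W
cmd 1: advance +7 → t=11, phase=(1,1,5,5) → FL=S FR=S RL=W RR=W
cmd 2: advance +1 → t=12, phase=(2,2,6,6) → FL=S FR=S RL=W RR=W
cmd 3: advance +7 → t=19, phase=(1,1,5,5) → FL=S FR=S RL=W RR=W
cmd 4: advance +8 → t=27, phase=(1,1,5,5) → FL=S FR=S RL=W RR=W
cmd 5: advance +4 → t=31, phase=(5,5,1,1) → FL=W FR=W RL=S RR=S
cmd 6: advance +7 → t=38, phase=(4,4,0,0) → FL=S FR=S RL=S RR=S

after cmd 1 (t=11): FL=S FR=S RL=W RR=W
after cmd 2 (t=12): FL=S FR=S RL=W RR=W
after cmd 3 (t=19): FL=S FR=S RL=W RR=W
after cmd 4 (t=27): FL=S FR=S RL=W RR=W
after cmd 5 (t=31): FL=W FR=W RL=S RR=S
after cmd 6 (t=38): FL=S FR=S RL=S RR=S


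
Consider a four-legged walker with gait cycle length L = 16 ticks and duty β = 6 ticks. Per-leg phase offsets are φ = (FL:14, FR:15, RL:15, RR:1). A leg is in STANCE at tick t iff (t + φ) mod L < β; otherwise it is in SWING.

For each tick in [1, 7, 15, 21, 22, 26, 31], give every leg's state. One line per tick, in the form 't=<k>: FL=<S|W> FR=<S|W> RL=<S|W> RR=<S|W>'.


t=1: phase=(15,0,0,2) vs β=6 → FL=W FR=S RL=S RR=S
t=7: phase=(5,6,6,8) vs β=6 → FL=S FR=W RL=W RR=W
t=15: phase=(13,14,14,0) vs β=6 → FL=W FR=W RL=W RR=S
t=21: phase=(3,4,4,6) vs β=6 → FL=S FR=S RL=S RR=W
t=22: phase=(4,5,5,7) vs β=6 → FL=S FR=S RL=S RR=W
t=26: phase=(8,9,9,11) vs β=6 → FL=W FR=W RL=W RR=W
t=31: phase=(13,14,14,0) vs β=6 → FL=W FR=W RL=W RR=S

t=1: FL=W FR=S RL=S RR=S
t=7: FL=S FR=W RL=W RR=W
t=15: FL=W FR=W RL=W RR=S
t=21: FL=S FR=S RL=S RR=W
t=22: FL=S FR=S RL=S RR=W
t=26: FL=W FR=W RL=W RR=W
t=31: FL=W FR=W RL=W RR=S


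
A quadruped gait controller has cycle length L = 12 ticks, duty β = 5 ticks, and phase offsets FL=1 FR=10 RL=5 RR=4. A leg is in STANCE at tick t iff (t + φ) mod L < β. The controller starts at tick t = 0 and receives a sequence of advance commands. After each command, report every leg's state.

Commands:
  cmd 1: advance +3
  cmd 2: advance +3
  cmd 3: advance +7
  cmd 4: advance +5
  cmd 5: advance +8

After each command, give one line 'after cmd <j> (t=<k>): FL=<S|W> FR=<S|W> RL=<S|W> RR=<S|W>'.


after cmd 1 (t=3): FL=S FR=S RL=W RR=W
after cmd 2 (t=6): FL=W FR=S RL=W RR=W
after cmd 3 (t=13): FL=S FR=W RL=W RR=W
after cmd 4 (t=18): FL=W FR=S RL=W RR=W
after cmd 5 (t=26): FL=S FR=S RL=W RR=W

start t=0: FL=S FR=W RL=W RR=S
cmd 1: advance +3 → t=3, phase=(4,1,8,7) → FL=S FR=S RL=W RR=W
cmd 2: advance +3 → t=6, phase=(7,4,11,10) → FL=W FR=S RL=W RR=W
cmd 3: advance +7 → t=13, phase=(2,11,6,5) → FL=S FR=W RL=W RR=W
cmd 4: advance +5 → t=18, phase=(7,4,11,10) → FL=W FR=S RL=W RR=W
cmd 5: advance +8 → t=26, phase=(3,0,7,6) → FL=S FR=S RL=W RR=W
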